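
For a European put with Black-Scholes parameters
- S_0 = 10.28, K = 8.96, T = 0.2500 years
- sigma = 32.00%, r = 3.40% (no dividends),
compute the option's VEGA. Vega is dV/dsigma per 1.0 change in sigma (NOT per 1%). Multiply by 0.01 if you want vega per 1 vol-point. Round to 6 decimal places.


d1 = 0.9920627065; d2 = 0.8320627065
phi(d1) = 0.2438912768; exp(-qT) = 1.0000000000; exp(-rT) = 0.9915360229
Vega = S * exp(-qT) * phi(d1) * sqrt(T) = 10.2800 * 1.0000000000 * 0.2438912768 * 0.5000000000 = 1.253601

Answer: Vega = 1.253601


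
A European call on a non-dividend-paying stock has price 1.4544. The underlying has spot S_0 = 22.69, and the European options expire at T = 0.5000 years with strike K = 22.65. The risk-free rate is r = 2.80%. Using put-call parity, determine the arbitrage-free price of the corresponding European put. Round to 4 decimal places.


Answer: Put price = 1.0995

Derivation:
Put-call parity: C - P = S_0 * exp(-qT) - K * exp(-rT).
S_0 * exp(-qT) = 22.6900 * 1.00000000 = 22.69000000
K * exp(-rT) = 22.6500 * 0.98609754 = 22.33510938
P = C - S*exp(-qT) + K*exp(-rT)
P = 1.4544 - 22.69000000 + 22.33510938 = 1.0995


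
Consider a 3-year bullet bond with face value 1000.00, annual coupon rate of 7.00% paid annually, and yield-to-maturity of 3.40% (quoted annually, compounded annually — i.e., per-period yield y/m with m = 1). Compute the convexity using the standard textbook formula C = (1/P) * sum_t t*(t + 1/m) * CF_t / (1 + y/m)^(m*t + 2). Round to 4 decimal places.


Coupon per period c = face * coupon_rate / m = 70.000000
Periods per year m = 1; per-period yield y/m = 0.034000
Number of cashflows N = 3
Cashflows (t years, CF_t, discount factor 1/(1+y/m)^(m*t), PV):
  t = 1.0000: CF_t = 70.000000, DF = 0.967118, PV = 67.698259
  t = 2.0000: CF_t = 70.000000, DF = 0.935317, PV = 65.472204
  t = 3.0000: CF_t = 1070.000000, DF = 0.904562, PV = 967.881439
Price P = sum_t PV_t = 1101.051902
Convexity numerator sum_t t*(t + 1/m) * CF_t / (1+y/m)^(m*t + 2):
  t = 1.0000: term = 126.638693
  t = 2.0000: term = 367.423674
  t = 3.0000: term = 10863.313928
Convexity = (1/P) * sum = 11357.376294 / 1101.051902 = 10.315024

Answer: Convexity = 10.3150


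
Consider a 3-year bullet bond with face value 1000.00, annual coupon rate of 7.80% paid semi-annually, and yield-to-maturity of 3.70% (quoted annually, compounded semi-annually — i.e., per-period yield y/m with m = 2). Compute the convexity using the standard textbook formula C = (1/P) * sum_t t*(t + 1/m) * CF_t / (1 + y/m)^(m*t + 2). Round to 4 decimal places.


Coupon per period c = face * coupon_rate / m = 39.000000
Periods per year m = 2; per-period yield y/m = 0.018500
Number of cashflows N = 6
Cashflows (t years, CF_t, discount factor 1/(1+y/m)^(m*t), PV):
  t = 0.5000: CF_t = 39.000000, DF = 0.981836, PV = 38.291605
  t = 1.0000: CF_t = 39.000000, DF = 0.964002, PV = 37.596078
  t = 1.5000: CF_t = 39.000000, DF = 0.946492, PV = 36.913184
  t = 2.0000: CF_t = 39.000000, DF = 0.929300, PV = 36.242694
  t = 2.5000: CF_t = 39.000000, DF = 0.912420, PV = 35.584383
  t = 3.0000: CF_t = 1039.000000, DF = 0.895847, PV = 930.784939
Price P = sum_t PV_t = 1115.412884
Convexity numerator sum_t t*(t + 1/m) * CF_t / (1+y/m)^(m*t + 2):
  t = 0.5000: term = 18.456592
  t = 1.0000: term = 54.364041
  t = 1.5000: term = 106.753149
  t = 2.0000: term = 174.690147
  t = 2.5000: term = 257.275622
  t = 3.0000: term = 9421.424668
Convexity = (1/P) * sum = 10032.964220 / 1115.412884 = 8.994843

Answer: Convexity = 8.9948


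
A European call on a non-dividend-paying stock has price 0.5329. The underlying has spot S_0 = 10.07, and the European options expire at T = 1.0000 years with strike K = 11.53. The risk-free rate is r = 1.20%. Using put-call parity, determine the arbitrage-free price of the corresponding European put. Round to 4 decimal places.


Answer: Put price = 1.8554

Derivation:
Put-call parity: C - P = S_0 * exp(-qT) - K * exp(-rT).
S_0 * exp(-qT) = 10.0700 * 1.00000000 = 10.07000000
K * exp(-rT) = 11.5300 * 0.98807171 = 11.39246685
P = C - S*exp(-qT) + K*exp(-rT)
P = 0.5329 - 10.07000000 + 11.39246685 = 1.8554


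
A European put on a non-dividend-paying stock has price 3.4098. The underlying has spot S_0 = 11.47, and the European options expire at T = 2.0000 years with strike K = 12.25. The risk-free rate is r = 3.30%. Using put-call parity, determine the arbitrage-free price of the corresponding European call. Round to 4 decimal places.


Put-call parity: C - P = S_0 * exp(-qT) - K * exp(-rT).
S_0 * exp(-qT) = 11.4700 * 1.00000000 = 11.47000000
K * exp(-rT) = 12.2500 * 0.93613086 = 11.46760309
C = P + S*exp(-qT) - K*exp(-rT)
C = 3.4098 + 11.47000000 - 11.46760309 = 3.4122

Answer: Call price = 3.4122


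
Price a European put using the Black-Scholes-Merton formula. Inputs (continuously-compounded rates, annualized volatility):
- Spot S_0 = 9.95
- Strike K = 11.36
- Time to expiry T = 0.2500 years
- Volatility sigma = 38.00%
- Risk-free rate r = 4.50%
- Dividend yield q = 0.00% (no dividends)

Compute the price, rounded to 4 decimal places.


Answer: Price = 1.6003

Derivation:
d1 = (ln(S/K) + (r - q + 0.5*sigma^2) * T) / (sigma * sqrt(T)) = -0.54329401
d2 = d1 - sigma * sqrt(T) = -0.73329401
exp(-rT) = 0.98881304; exp(-qT) = 1.00000000
P = K * exp(-rT) * N(-d2) - S_0 * exp(-qT) * N(-d1)
N(-d1) = 0.70653631; N(-d2) = 0.76831044
P = 11.3600 * 0.98881304 * 0.76831044 - 9.9500 * 1.00000000 * 0.70653631 = 1.6003


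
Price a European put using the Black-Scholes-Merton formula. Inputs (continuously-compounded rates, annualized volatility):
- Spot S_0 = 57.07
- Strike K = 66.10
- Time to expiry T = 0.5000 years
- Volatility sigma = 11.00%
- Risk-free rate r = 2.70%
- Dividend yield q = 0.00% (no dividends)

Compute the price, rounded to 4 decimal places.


Answer: Price = 8.2273

Derivation:
d1 = (ln(S/K) + (r - q + 0.5*sigma^2) * T) / (sigma * sqrt(T)) = -1.67603801
d2 = d1 - sigma * sqrt(T) = -1.75381975
exp(-rT) = 0.98659072; exp(-qT) = 1.00000000
P = K * exp(-rT) * N(-d2) - S_0 * exp(-qT) * N(-d1)
N(-d1) = 0.95313463; N(-d2) = 0.96026930
P = 66.1000 * 0.98659072 * 0.96026930 - 57.0700 * 1.00000000 * 0.95313463 = 8.2273


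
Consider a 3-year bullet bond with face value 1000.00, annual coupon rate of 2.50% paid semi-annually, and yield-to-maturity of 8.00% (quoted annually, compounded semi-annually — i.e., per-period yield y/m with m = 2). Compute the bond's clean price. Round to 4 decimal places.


Answer: Price = 855.8412

Derivation:
Coupon per period c = face * coupon_rate / m = 12.500000
Periods per year m = 2; per-period yield y/m = 0.040000
Number of cashflows N = 6
Cashflows (t years, CF_t, discount factor 1/(1+y/m)^(m*t), PV):
  t = 0.5000: CF_t = 12.500000, DF = 0.961538, PV = 12.019231
  t = 1.0000: CF_t = 12.500000, DF = 0.924556, PV = 11.556953
  t = 1.5000: CF_t = 12.500000, DF = 0.888996, PV = 11.112454
  t = 2.0000: CF_t = 12.500000, DF = 0.854804, PV = 10.685052
  t = 2.5000: CF_t = 12.500000, DF = 0.821927, PV = 10.274089
  t = 3.0000: CF_t = 1012.500000, DF = 0.790315, PV = 800.193457
Price P = sum_t PV_t = 855.841236


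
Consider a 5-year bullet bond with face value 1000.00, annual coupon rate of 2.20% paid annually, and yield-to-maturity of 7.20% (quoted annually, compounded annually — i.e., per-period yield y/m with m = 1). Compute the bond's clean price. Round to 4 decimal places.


Coupon per period c = face * coupon_rate / m = 22.000000
Periods per year m = 1; per-period yield y/m = 0.072000
Number of cashflows N = 5
Cashflows (t years, CF_t, discount factor 1/(1+y/m)^(m*t), PV):
  t = 1.0000: CF_t = 22.000000, DF = 0.932836, PV = 20.522388
  t = 2.0000: CF_t = 22.000000, DF = 0.870183, PV = 19.144019
  t = 3.0000: CF_t = 22.000000, DF = 0.811738, PV = 17.858226
  t = 4.0000: CF_t = 22.000000, DF = 0.757218, PV = 16.658793
  t = 5.0000: CF_t = 1022.000000, DF = 0.706360, PV = 721.899879
Price P = sum_t PV_t = 796.083305

Answer: Price = 796.0833


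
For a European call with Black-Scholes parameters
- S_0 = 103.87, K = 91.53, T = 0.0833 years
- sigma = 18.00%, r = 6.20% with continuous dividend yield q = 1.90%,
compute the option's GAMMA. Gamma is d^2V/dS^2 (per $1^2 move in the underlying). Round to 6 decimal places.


Answer: Gamma = 0.003012

Derivation:
d1 = 2.5293903638; d2 = 2.4774392329
phi(d1) = 0.0162795373; exp(-qT) = 0.9984185518; exp(-rT) = 0.9948487136
Gamma = exp(-qT) * phi(d1) / (S * sigma * sqrt(T)) = 0.9984185518 * 0.0162795373 / (103.8700 * 0.1800 * 0.2886173938) = 0.003012


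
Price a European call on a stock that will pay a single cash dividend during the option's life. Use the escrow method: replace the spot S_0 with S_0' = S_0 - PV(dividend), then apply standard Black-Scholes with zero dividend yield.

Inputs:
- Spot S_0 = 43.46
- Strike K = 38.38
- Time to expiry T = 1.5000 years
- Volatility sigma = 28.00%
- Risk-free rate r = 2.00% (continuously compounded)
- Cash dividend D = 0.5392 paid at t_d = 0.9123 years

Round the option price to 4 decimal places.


PV(D) = D * exp(-r * t_d) = 0.5392 * 0.98191945 = 0.52945097
S_0' = S_0 - PV(D) = 43.4600 - 0.52945097 = 42.93054903
d1 = (ln(S_0'/K) + (r + sigma^2/2)*T) / (sigma*sqrt(T)) = 0.58568227
d2 = d1 - sigma*sqrt(T) = 0.24275371
exp(-rT) = 0.97044553
N(d1) = 0.72095548; N(d2) = 0.59590190
C = S_0' * N(d1) - K * exp(-rT) * N(d2) = 42.93054903 * 0.72095548 - 38.3800 * 0.97044553 * 0.59590190 = 8.7562

Answer: Price = 8.7562


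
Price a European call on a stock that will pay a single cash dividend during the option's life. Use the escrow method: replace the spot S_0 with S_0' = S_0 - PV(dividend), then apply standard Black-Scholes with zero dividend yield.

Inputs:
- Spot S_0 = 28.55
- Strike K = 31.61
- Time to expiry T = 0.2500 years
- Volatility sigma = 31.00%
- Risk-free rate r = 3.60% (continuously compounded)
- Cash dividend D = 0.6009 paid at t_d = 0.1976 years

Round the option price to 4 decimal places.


Answer: Price = 0.6162

Derivation:
PV(D) = D * exp(-r * t_d) = 0.6009 * 0.99291164 = 0.59664061
S_0' = S_0 - PV(D) = 28.5500 - 0.59664061 = 27.95335939
d1 = (ln(S_0'/K) + (r + sigma^2/2)*T) / (sigma*sqrt(T)) = -0.65757188
d2 = d1 - sigma*sqrt(T) = -0.81257188
exp(-rT) = 0.99104038
N(d1) = 0.25540664; N(d2) = 0.20823178
C = S_0' * N(d1) - K * exp(-rT) * N(d2) = 27.95335939 * 0.25540664 - 31.6100 * 0.99104038 * 0.20823178 = 0.6162


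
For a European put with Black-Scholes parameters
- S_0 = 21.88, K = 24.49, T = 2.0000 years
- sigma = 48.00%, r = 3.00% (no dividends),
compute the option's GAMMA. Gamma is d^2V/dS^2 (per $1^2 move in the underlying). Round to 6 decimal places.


Answer: Gamma = 0.025955

Derivation:
d1 = 0.2617887651; d2 = -0.4170337449
phi(d1) = 0.3855034209; exp(-qT) = 1.0000000000; exp(-rT) = 0.9417645336
Gamma = exp(-qT) * phi(d1) / (S * sigma * sqrt(T)) = 1.0000000000 * 0.3855034209 / (21.8800 * 0.4800 * 1.4142135624) = 0.025955


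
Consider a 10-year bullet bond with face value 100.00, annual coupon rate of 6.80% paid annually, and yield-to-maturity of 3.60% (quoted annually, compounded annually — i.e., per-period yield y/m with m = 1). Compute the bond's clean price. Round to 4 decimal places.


Coupon per period c = face * coupon_rate / m = 6.800000
Periods per year m = 1; per-period yield y/m = 0.036000
Number of cashflows N = 10
Cashflows (t years, CF_t, discount factor 1/(1+y/m)^(m*t), PV):
  t = 1.0000: CF_t = 6.800000, DF = 0.965251, PV = 6.563707
  t = 2.0000: CF_t = 6.800000, DF = 0.931709, PV = 6.335624
  t = 3.0000: CF_t = 6.800000, DF = 0.899333, PV = 6.115467
  t = 4.0000: CF_t = 6.800000, DF = 0.868082, PV = 5.902961
  t = 5.0000: CF_t = 6.800000, DF = 0.837917, PV = 5.697839
  t = 6.0000: CF_t = 6.800000, DF = 0.808801, PV = 5.499844
  t = 7.0000: CF_t = 6.800000, DF = 0.780696, PV = 5.308730
  t = 8.0000: CF_t = 6.800000, DF = 0.753567, PV = 5.124257
  t = 9.0000: CF_t = 6.800000, DF = 0.727381, PV = 4.946194
  t = 10.0000: CF_t = 106.800000, DF = 0.702106, PV = 74.984880
Price P = sum_t PV_t = 126.479501

Answer: Price = 126.4795


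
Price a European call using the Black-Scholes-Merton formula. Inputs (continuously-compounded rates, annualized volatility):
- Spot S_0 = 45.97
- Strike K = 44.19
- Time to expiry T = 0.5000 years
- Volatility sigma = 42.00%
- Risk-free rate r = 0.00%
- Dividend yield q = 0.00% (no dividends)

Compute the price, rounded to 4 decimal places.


d1 = (ln(S/K) + (r - q + 0.5*sigma^2) * T) / (sigma * sqrt(T)) = 0.28146382
d2 = d1 - sigma * sqrt(T) = -0.01552103
exp(-rT) = 1.00000000; exp(-qT) = 1.00000000
C = S_0 * exp(-qT) * N(d1) - K * exp(-rT) * N(d2)
N(d1) = 0.61082266; N(d2) = 0.49380826
C = 45.9700 * 1.00000000 * 0.61082266 - 44.1900 * 1.00000000 * 0.49380826 = 6.2581

Answer: Price = 6.2581


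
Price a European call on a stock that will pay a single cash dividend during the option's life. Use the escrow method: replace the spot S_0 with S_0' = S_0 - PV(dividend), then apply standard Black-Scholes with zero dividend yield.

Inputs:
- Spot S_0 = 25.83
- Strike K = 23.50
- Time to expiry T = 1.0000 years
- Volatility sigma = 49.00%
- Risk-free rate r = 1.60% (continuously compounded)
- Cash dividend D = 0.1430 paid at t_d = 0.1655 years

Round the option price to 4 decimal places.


PV(D) = D * exp(-r * t_d) = 0.1430 * 0.99735550 = 0.14262184
S_0' = S_0 - PV(D) = 25.8300 - 0.14262184 = 25.68737816
d1 = (ln(S_0'/K) + (r + sigma^2/2)*T) / (sigma*sqrt(T)) = 0.45928434
d2 = d1 - sigma*sqrt(T) = -0.03071566
exp(-rT) = 0.98412732
N(d1) = 0.67698501; N(d2) = 0.48774815
C = S_0' * N(d1) - K * exp(-rT) * N(d2) = 25.68737816 * 0.67698501 - 23.5000 * 0.98412732 * 0.48774815 = 6.1098

Answer: Price = 6.1098


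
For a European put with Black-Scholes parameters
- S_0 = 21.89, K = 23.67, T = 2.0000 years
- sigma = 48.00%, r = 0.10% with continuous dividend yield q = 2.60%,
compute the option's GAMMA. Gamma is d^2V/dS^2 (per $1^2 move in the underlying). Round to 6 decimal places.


d1 = 0.1505864737; d2 = -0.5282360363
phi(d1) = 0.3944445618; exp(-qT) = 0.9493288668; exp(-rT) = 0.9980019987
Gamma = exp(-qT) * phi(d1) / (S * sigma * sqrt(T)) = 0.9493288668 * 0.3944445618 / (21.8900 * 0.4800 * 1.4142135624) = 0.025200

Answer: Gamma = 0.025200


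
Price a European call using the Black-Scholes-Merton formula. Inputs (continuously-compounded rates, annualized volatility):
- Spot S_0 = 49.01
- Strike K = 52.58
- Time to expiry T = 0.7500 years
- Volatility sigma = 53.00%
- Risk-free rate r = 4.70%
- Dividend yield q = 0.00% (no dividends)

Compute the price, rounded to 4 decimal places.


Answer: Price = 8.2064

Derivation:
d1 = (ln(S/K) + (r - q + 0.5*sigma^2) * T) / (sigma * sqrt(T)) = 0.15310902
d2 = d1 - sigma * sqrt(T) = -0.30588444
exp(-rT) = 0.96536405; exp(-qT) = 1.00000000
C = S_0 * exp(-qT) * N(d1) - K * exp(-rT) * N(d2)
N(d1) = 0.56084385; N(d2) = 0.37984632
C = 49.0100 * 1.00000000 * 0.56084385 - 52.5800 * 0.96536405 * 0.37984632 = 8.2064


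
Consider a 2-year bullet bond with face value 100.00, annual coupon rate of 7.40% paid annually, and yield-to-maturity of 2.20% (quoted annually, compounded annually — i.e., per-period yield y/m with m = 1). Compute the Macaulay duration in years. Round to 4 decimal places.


Coupon per period c = face * coupon_rate / m = 7.400000
Periods per year m = 1; per-period yield y/m = 0.022000
Number of cashflows N = 2
Cashflows (t years, CF_t, discount factor 1/(1+y/m)^(m*t), PV):
  t = 1.0000: CF_t = 7.400000, DF = 0.978474, PV = 7.240705
  t = 2.0000: CF_t = 107.400000, DF = 0.957411, PV = 102.825893
Price P = sum_t PV_t = 110.066597
Macaulay numerator sum_t t * PV_t:
  t * PV_t at t = 1.0000: 7.240705
  t * PV_t at t = 2.0000: 205.651786
Macaulay duration D = (sum_t t * PV_t) / P = 212.892490 / 110.066597 = 1.934215

Answer: Macaulay duration = 1.9342 years


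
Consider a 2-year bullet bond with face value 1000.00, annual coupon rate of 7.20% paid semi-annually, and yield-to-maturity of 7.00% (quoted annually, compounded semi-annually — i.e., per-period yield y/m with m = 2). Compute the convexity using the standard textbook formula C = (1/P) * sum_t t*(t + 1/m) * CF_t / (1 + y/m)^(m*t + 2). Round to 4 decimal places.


Coupon per period c = face * coupon_rate / m = 36.000000
Periods per year m = 2; per-period yield y/m = 0.035000
Number of cashflows N = 4
Cashflows (t years, CF_t, discount factor 1/(1+y/m)^(m*t), PV):
  t = 0.5000: CF_t = 36.000000, DF = 0.966184, PV = 34.782609
  t = 1.0000: CF_t = 36.000000, DF = 0.933511, PV = 33.606385
  t = 1.5000: CF_t = 36.000000, DF = 0.901943, PV = 32.469937
  t = 2.0000: CF_t = 1036.000000, DF = 0.871442, PV = 902.814148
Price P = sum_t PV_t = 1003.673079
Convexity numerator sum_t t*(t + 1/m) * CF_t / (1+y/m)^(m*t + 2):
  t = 0.5000: term = 16.234969
  t = 1.0000: term = 47.057880
  t = 1.5000: term = 90.933102
  t = 2.0000: term = 4213.933338
Convexity = (1/P) * sum = 4368.159289 / 1003.673079 = 4.352173

Answer: Convexity = 4.3522


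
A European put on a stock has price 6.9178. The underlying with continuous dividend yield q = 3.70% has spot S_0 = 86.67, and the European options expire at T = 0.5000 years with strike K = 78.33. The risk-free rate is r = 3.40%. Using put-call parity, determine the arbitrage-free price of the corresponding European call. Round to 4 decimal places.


Answer: Call price = 14.9895

Derivation:
Put-call parity: C - P = S_0 * exp(-qT) - K * exp(-rT).
S_0 * exp(-qT) = 86.6700 * 0.98167007 = 85.08134536
K * exp(-rT) = 78.3300 * 0.98314368 = 77.00964482
C = P + S*exp(-qT) - K*exp(-rT)
C = 6.9178 + 85.08134536 - 77.00964482 = 14.9895


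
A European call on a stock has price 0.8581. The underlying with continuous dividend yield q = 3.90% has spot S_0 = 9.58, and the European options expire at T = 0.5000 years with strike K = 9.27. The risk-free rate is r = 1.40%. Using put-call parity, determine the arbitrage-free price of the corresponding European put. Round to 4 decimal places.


Answer: Put price = 0.6684

Derivation:
Put-call parity: C - P = S_0 * exp(-qT) - K * exp(-rT).
S_0 * exp(-qT) = 9.5800 * 0.98068890 = 9.39499962
K * exp(-rT) = 9.2700 * 0.99302444 = 9.20533659
P = C - S*exp(-qT) + K*exp(-rT)
P = 0.8581 - 9.39499962 + 9.20533659 = 0.6684


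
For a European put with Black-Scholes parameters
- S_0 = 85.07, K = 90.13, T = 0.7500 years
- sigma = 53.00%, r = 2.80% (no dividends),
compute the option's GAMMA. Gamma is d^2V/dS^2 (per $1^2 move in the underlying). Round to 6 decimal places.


Answer: Gamma = 0.010104

Derivation:
d1 = 0.1493678664; d2 = -0.3096255976
phi(d1) = 0.3945166584; exp(-qT) = 1.0000000000; exp(-rT) = 0.9792189646
Gamma = exp(-qT) * phi(d1) / (S * sigma * sqrt(T)) = 1.0000000000 * 0.3945166584 / (85.0700 * 0.5300 * 0.8660254038) = 0.010104


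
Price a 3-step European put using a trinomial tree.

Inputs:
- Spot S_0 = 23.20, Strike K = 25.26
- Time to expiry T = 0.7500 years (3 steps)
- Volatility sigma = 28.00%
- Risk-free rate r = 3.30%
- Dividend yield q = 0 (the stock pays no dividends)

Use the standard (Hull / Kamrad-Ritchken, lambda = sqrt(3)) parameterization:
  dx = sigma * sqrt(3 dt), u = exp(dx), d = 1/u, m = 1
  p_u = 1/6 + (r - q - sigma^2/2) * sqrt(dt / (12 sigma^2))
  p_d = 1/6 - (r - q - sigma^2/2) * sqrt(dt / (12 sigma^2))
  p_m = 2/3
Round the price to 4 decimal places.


dt = T/N = 0.250000; dx = sigma*sqrt(3*dt) = 0.242487
u = exp(dx) = 1.274415; d = 1/u = 0.784674
p_u = 0.163471, p_m = 0.666667, p_d = 0.169863
Discount per step: exp(-r*dt) = 0.991784
Stock lattice S(k, j) with j the centered position index:
  k=0: S(0,+0) = 23.2000
  k=1: S(1,-1) = 18.2044; S(1,+0) = 23.2000; S(1,+1) = 29.5664
  k=2: S(2,-2) = 14.2845; S(2,-1) = 18.2044; S(2,+0) = 23.2000; S(2,+1) = 29.5664; S(2,+2) = 37.6799
  k=3: S(3,-3) = 11.2087; S(3,-2) = 14.2845; S(3,-1) = 18.2044; S(3,+0) = 23.2000; S(3,+1) = 29.5664; S(3,+2) = 37.6799; S(3,+3) = 48.0198
Terminal payoffs V(N, j) = max(K - S_T, 0):
  V(3,-3) = 14.051292; V(3,-2) = 10.975457; V(3,-1) = 7.055566; V(3,+0) = 2.060000; V(3,+1) = 0.000000; V(3,+2) = 0.000000; V(3,+3) = 0.000000
Backward induction: V(k, j) = exp(-r*dt) * [p_u * V(k+1, j+1) + p_m * V(k+1, j) + p_d * V(k+1, j-1)]
  V(2,-2) = exp(-r*dt) * [p_u*7.055566 + p_m*10.975457 + p_d*14.051292] = 10.767937
  V(2,-1) = exp(-r*dt) * [p_u*2.060000 + p_m*7.055566 + p_d*10.975457] = 6.848051
  V(2,+0) = exp(-r*dt) * [p_u*0.000000 + p_m*2.060000 + p_d*7.055566] = 2.550681
  V(2,+1) = exp(-r*dt) * [p_u*0.000000 + p_m*0.000000 + p_d*2.060000] = 0.347042
  V(2,+2) = exp(-r*dt) * [p_u*0.000000 + p_m*0.000000 + p_d*0.000000] = 0.000000
  V(1,-1) = exp(-r*dt) * [p_u*2.550681 + p_m*6.848051 + p_d*10.767937] = 6.755437
  V(1,+0) = exp(-r*dt) * [p_u*0.347042 + p_m*2.550681 + p_d*6.848051] = 2.896419
  V(1,+1) = exp(-r*dt) * [p_u*0.000000 + p_m*0.347042 + p_d*2.550681] = 0.659166
  V(0,+0) = exp(-r*dt) * [p_u*0.659166 + p_m*2.896419 + p_d*6.755437] = 3.160019

Answer: Price = V(0,0) = 3.1600


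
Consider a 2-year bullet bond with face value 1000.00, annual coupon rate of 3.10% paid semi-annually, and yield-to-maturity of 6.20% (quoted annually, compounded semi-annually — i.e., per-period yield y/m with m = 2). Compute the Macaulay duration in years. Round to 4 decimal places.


Coupon per period c = face * coupon_rate / m = 15.500000
Periods per year m = 2; per-period yield y/m = 0.031000
Number of cashflows N = 4
Cashflows (t years, CF_t, discount factor 1/(1+y/m)^(m*t), PV):
  t = 0.5000: CF_t = 15.500000, DF = 0.969932, PV = 15.033948
  t = 1.0000: CF_t = 15.500000, DF = 0.940768, PV = 14.581908
  t = 1.5000: CF_t = 15.500000, DF = 0.912481, PV = 14.143461
  t = 2.0000: CF_t = 1015.500000, DF = 0.885045, PV = 898.763168
Price P = sum_t PV_t = 942.522486
Macaulay numerator sum_t t * PV_t:
  t * PV_t at t = 0.5000: 7.516974
  t * PV_t at t = 1.0000: 14.581908
  t * PV_t at t = 1.5000: 21.215192
  t * PV_t at t = 2.0000: 1797.526337
Macaulay duration D = (sum_t t * PV_t) / P = 1840.840411 / 942.522486 = 1.953100

Answer: Macaulay duration = 1.9531 years


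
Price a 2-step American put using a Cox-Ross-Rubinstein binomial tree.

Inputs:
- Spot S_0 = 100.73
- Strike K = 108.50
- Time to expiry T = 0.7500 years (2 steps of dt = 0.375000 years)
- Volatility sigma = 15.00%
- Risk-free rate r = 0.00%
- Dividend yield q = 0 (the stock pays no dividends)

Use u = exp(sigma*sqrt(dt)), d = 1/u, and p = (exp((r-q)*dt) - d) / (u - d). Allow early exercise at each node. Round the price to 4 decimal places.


Answer: Price = V(0,0) = 10.6248

Derivation:
dt = T/N = 0.375000
u = exp(sigma*sqrt(dt)) = 1.096207; d = 1/u = 0.912237
p = (exp((r-q)*dt) - d) / (u - d) = 0.477052
Discount per step: exp(-r*dt) = 1.000000
Stock lattice S(k, i) with i counting down-moves:
  k=0: S(0,0) = 100.7300
  k=1: S(1,0) = 110.4209; S(1,1) = 91.8896
  k=2: S(2,0) = 121.0442; S(2,1) = 100.7300; S(2,2) = 83.8251
Terminal payoffs V(N, i) = max(K - S_T, 0):
  V(2,0) = 0.000000; V(2,1) = 7.770000; V(2,2) = 24.674946
Backward induction: V(k, i) = exp(-r*dt) * [p * V(k+1, i) + (1-p) * V(k+1, i+1)]; then take max(V_cont, immediate exercise) for American.
  V(1,0) = exp(-r*dt) * [p*0.000000 + (1-p)*7.770000] = 4.063305; exercise = 0.000000; V(1,0) = max -> 4.063305
  V(1,1) = exp(-r*dt) * [p*7.770000 + (1-p)*24.674946] = 16.610405; exercise = 16.610405; V(1,1) = max -> 16.610405
  V(0,0) = exp(-r*dt) * [p*4.063305 + (1-p)*16.610405] = 10.624783; exercise = 7.770000; V(0,0) = max -> 10.624783


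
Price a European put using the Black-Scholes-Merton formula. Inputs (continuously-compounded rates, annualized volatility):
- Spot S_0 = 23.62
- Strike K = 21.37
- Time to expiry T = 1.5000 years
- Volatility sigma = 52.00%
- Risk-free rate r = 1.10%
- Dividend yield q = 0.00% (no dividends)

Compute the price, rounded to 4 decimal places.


d1 = (ln(S/K) + (r - q + 0.5*sigma^2) * T) / (sigma * sqrt(T)) = 0.50152634
d2 = d1 - sigma * sqrt(T) = -0.13534100
exp(-rT) = 0.98363538; exp(-qT) = 1.00000000
P = K * exp(-rT) * N(-d2) - S_0 * exp(-qT) * N(-d1)
N(-d1) = 0.30800037; N(-d2) = 0.55382886
P = 21.3700 * 0.98363538 * 0.55382886 - 23.6200 * 1.00000000 * 0.30800037 = 4.3667

Answer: Price = 4.3667


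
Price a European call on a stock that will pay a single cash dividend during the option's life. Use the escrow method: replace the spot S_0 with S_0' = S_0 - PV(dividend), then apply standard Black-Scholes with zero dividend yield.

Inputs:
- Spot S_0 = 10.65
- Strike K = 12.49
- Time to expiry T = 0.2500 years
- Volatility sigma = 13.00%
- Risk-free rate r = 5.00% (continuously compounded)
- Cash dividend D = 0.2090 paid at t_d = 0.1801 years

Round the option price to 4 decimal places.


PV(D) = D * exp(-r * t_d) = 0.2090 * 0.99103542 = 0.20712640
S_0' = S_0 - PV(D) = 10.6500 - 0.20712640 = 10.44287360
d1 = (ln(S_0'/K) + (r + sigma^2/2)*T) / (sigma*sqrt(T)) = -2.52916971
d2 = d1 - sigma*sqrt(T) = -2.59416971
exp(-rT) = 0.98757780
N(d1) = 0.00571664; N(d2) = 0.00474098
C = S_0' * N(d1) - K * exp(-rT) * N(d2) = 10.44287360 * 0.00571664 - 12.4900 * 0.98757780 * 0.00474098 = 0.0012

Answer: Price = 0.0012


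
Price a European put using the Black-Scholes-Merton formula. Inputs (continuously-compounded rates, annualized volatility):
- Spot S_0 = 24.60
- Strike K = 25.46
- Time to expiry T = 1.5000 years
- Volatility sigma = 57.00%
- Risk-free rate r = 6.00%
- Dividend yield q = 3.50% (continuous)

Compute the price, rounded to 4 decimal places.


Answer: Price = 6.3247

Derivation:
d1 = (ln(S/K) + (r - q + 0.5*sigma^2) * T) / (sigma * sqrt(T)) = 0.35354710
d2 = d1 - sigma * sqrt(T) = -0.34455747
exp(-rT) = 0.91393119; exp(-qT) = 0.94885432
P = K * exp(-rT) * N(-d2) - S_0 * exp(-qT) * N(-d1)
N(-d1) = 0.36183916; N(-d2) = 0.63478646
P = 25.4600 * 0.91393119 * 0.63478646 - 24.6000 * 0.94885432 * 0.36183916 = 6.3247


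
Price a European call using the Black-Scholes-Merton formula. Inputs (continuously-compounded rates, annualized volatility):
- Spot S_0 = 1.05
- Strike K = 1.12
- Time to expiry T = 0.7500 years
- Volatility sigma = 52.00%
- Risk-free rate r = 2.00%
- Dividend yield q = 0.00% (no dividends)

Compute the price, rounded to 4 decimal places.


Answer: Price = 0.1663

Derivation:
d1 = (ln(S/K) + (r - q + 0.5*sigma^2) * T) / (sigma * sqrt(T)) = 0.11516246
d2 = d1 - sigma * sqrt(T) = -0.33517075
exp(-rT) = 0.98511194; exp(-qT) = 1.00000000
C = S_0 * exp(-qT) * N(d1) - K * exp(-rT) * N(d2)
N(d1) = 0.54584182; N(d2) = 0.36874814
C = 1.0500 * 1.00000000 * 0.54584182 - 1.1200 * 0.98511194 * 0.36874814 = 0.1663


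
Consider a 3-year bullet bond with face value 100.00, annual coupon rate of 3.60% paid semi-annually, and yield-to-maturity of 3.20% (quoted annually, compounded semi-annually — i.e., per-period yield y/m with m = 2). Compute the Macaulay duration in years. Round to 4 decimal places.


Coupon per period c = face * coupon_rate / m = 1.800000
Periods per year m = 2; per-period yield y/m = 0.016000
Number of cashflows N = 6
Cashflows (t years, CF_t, discount factor 1/(1+y/m)^(m*t), PV):
  t = 0.5000: CF_t = 1.800000, DF = 0.984252, PV = 1.771654
  t = 1.0000: CF_t = 1.800000, DF = 0.968752, PV = 1.743753
  t = 1.5000: CF_t = 1.800000, DF = 0.953496, PV = 1.716293
  t = 2.0000: CF_t = 1.800000, DF = 0.938480, PV = 1.689265
  t = 2.5000: CF_t = 1.800000, DF = 0.923701, PV = 1.662662
  t = 3.0000: CF_t = 101.800000, DF = 0.909155, PV = 92.551941
Price P = sum_t PV_t = 101.135567
Macaulay numerator sum_t t * PV_t:
  t * PV_t at t = 0.5000: 0.885827
  t * PV_t at t = 1.0000: 1.743753
  t * PV_t at t = 1.5000: 2.574439
  t * PV_t at t = 2.0000: 3.378529
  t * PV_t at t = 2.5000: 4.156655
  t * PV_t at t = 3.0000: 277.655822
Macaulay duration D = (sum_t t * PV_t) / P = 290.395026 / 101.135567 = 2.871344

Answer: Macaulay duration = 2.8713 years


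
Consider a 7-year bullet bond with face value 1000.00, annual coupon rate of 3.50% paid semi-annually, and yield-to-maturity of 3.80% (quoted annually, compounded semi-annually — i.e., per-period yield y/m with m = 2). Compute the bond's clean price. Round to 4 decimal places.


Coupon per period c = face * coupon_rate / m = 17.500000
Periods per year m = 2; per-period yield y/m = 0.019000
Number of cashflows N = 14
Cashflows (t years, CF_t, discount factor 1/(1+y/m)^(m*t), PV):
  t = 0.5000: CF_t = 17.500000, DF = 0.981354, PV = 17.173700
  t = 1.0000: CF_t = 17.500000, DF = 0.963056, PV = 16.853484
  t = 1.5000: CF_t = 17.500000, DF = 0.945099, PV = 16.539238
  t = 2.0000: CF_t = 17.500000, DF = 0.927477, PV = 16.230852
  t = 2.5000: CF_t = 17.500000, DF = 0.910184, PV = 15.928216
  t = 3.0000: CF_t = 17.500000, DF = 0.893213, PV = 15.631222
  t = 3.5000: CF_t = 17.500000, DF = 0.876558, PV = 15.339767
  t = 4.0000: CF_t = 17.500000, DF = 0.860214, PV = 15.053746
  t = 4.5000: CF_t = 17.500000, DF = 0.844175, PV = 14.773058
  t = 5.0000: CF_t = 17.500000, DF = 0.828434, PV = 14.497603
  t = 5.5000: CF_t = 17.500000, DF = 0.812988, PV = 14.227285
  t = 6.0000: CF_t = 17.500000, DF = 0.797829, PV = 13.962007
  t = 6.5000: CF_t = 17.500000, DF = 0.782953, PV = 13.701675
  t = 7.0000: CF_t = 1017.500000, DF = 0.768354, PV = 781.800316
Price P = sum_t PV_t = 981.712167

Answer: Price = 981.7122


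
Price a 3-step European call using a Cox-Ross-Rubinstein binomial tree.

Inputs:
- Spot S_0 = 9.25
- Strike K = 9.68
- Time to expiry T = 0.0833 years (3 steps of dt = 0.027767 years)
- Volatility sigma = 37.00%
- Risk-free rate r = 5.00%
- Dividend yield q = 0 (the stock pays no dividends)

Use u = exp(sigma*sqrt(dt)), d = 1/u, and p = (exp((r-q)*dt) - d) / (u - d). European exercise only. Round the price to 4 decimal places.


Answer: Price = V(0,0) = 0.2346

Derivation:
dt = T/N = 0.027767
u = exp(sigma*sqrt(dt)) = 1.063595; d = 1/u = 0.940208
p = (exp((r-q)*dt) - d) / (u - d) = 0.495851
Discount per step: exp(-r*dt) = 0.998613
Stock lattice S(k, i) with i counting down-moves:
  k=0: S(0,0) = 9.2500
  k=1: S(1,0) = 9.8383; S(1,1) = 8.6969
  k=2: S(2,0) = 10.4639; S(2,1) = 9.2500; S(2,2) = 8.1769
  k=3: S(3,0) = 11.1294; S(3,1) = 9.8383; S(3,2) = 8.6969; S(3,3) = 7.6880
Terminal payoffs V(N, i) = max(S_T - K, 0):
  V(3,0) = 1.449359; V(3,1) = 0.158250; V(3,2) = 0.000000; V(3,3) = 0.000000
Backward induction: V(k, i) = exp(-r*dt) * [p * V(k+1, i) + (1-p) * V(k+1, i+1)].
  V(2,0) = exp(-r*dt) * [p*1.449359 + (1-p)*0.158250] = 0.797340
  V(2,1) = exp(-r*dt) * [p*0.158250 + (1-p)*0.000000] = 0.078360
  V(2,2) = exp(-r*dt) * [p*0.000000 + (1-p)*0.000000] = 0.000000
  V(1,0) = exp(-r*dt) * [p*0.797340 + (1-p)*0.078360] = 0.434263
  V(1,1) = exp(-r*dt) * [p*0.078360 + (1-p)*0.000000] = 0.038801
  V(0,0) = exp(-r*dt) * [p*0.434263 + (1-p)*0.038801] = 0.234565


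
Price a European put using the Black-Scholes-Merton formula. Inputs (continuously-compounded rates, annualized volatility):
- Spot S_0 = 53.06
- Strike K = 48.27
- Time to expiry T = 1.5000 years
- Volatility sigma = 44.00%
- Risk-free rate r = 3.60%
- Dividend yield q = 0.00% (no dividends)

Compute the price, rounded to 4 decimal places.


d1 = (ln(S/K) + (r - q + 0.5*sigma^2) * T) / (sigma * sqrt(T)) = 0.54522134
d2 = d1 - sigma * sqrt(T) = 0.00633360
exp(-rT) = 0.94743211; exp(-qT) = 1.00000000
P = K * exp(-rT) * N(-d2) - S_0 * exp(-qT) * N(-d1)
N(-d1) = 0.29280065; N(-d2) = 0.49747328
P = 48.2700 * 0.94743211 * 0.49747328 - 53.0600 * 1.00000000 * 0.29280065 = 7.2147

Answer: Price = 7.2147


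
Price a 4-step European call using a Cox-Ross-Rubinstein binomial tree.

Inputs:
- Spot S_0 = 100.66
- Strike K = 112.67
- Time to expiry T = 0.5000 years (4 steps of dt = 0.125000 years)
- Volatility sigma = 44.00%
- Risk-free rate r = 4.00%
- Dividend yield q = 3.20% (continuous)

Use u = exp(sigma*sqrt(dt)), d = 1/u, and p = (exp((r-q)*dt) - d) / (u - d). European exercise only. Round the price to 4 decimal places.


Answer: Price = V(0,0) = 8.6137

Derivation:
dt = T/N = 0.125000
u = exp(sigma*sqrt(dt)) = 1.168316; d = 1/u = 0.855933
p = (exp((r-q)*dt) - d) / (u - d) = 0.464390
Discount per step: exp(-r*dt) = 0.995012
Stock lattice S(k, i) with i counting down-moves:
  k=0: S(0,0) = 100.6600
  k=1: S(1,0) = 117.6027; S(1,1) = 86.1582
  k=2: S(2,0) = 137.3971; S(2,1) = 100.6600; S(2,2) = 73.7456
  k=3: S(3,0) = 160.5233; S(3,1) = 117.6027; S(3,2) = 86.1582; S(3,3) = 63.1213
  k=4: S(4,0) = 187.5419; S(4,1) = 137.3971; S(4,2) = 100.6600; S(4,3) = 73.7456; S(4,4) = 54.0276
Terminal payoffs V(N, i) = max(S_T - K, 0):
  V(4,0) = 74.871934; V(4,1) = 24.727129; V(4,2) = 0.000000; V(4,3) = 0.000000; V(4,4) = 0.000000
Backward induction: V(k, i) = exp(-r*dt) * [p * V(k+1, i) + (1-p) * V(k+1, i+1)].
  V(3,0) = exp(-r*dt) * [p*74.871934 + (1-p)*24.727129] = 47.774413
  V(3,1) = exp(-r*dt) * [p*24.727129 + (1-p)*0.000000] = 11.425764
  V(3,2) = exp(-r*dt) * [p*0.000000 + (1-p)*0.000000] = 0.000000
  V(3,3) = exp(-r*dt) * [p*0.000000 + (1-p)*0.000000] = 0.000000
  V(2,0) = exp(-r*dt) * [p*47.774413 + (1-p)*11.425764] = 28.164544
  V(2,1) = exp(-r*dt) * [p*11.425764 + (1-p)*0.000000] = 5.279548
  V(2,2) = exp(-r*dt) * [p*0.000000 + (1-p)*0.000000] = 0.000000
  V(1,0) = exp(-r*dt) * [p*28.164544 + (1-p)*5.279548] = 15.827778
  V(1,1) = exp(-r*dt) * [p*5.279548 + (1-p)*0.000000] = 2.439542
  V(0,0) = exp(-r*dt) * [p*15.827778 + (1-p)*2.439542] = 8.613731


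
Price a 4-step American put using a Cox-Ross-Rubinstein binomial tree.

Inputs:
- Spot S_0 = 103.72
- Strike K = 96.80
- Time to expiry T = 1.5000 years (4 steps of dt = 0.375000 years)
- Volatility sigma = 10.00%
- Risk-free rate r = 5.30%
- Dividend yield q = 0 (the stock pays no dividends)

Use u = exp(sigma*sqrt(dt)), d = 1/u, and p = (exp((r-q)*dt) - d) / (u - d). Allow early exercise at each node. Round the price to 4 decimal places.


dt = T/N = 0.375000
u = exp(sigma*sqrt(dt)) = 1.063151; d = 1/u = 0.940600
p = (exp((r-q)*dt) - d) / (u - d) = 0.648495
Discount per step: exp(-r*dt) = 0.980321
Stock lattice S(k, i) with i counting down-moves:
  k=0: S(0,0) = 103.7200
  k=1: S(1,0) = 110.2700; S(1,1) = 97.5590
  k=2: S(2,0) = 117.2337; S(2,1) = 103.7200; S(2,2) = 91.7640
  k=3: S(3,0) = 124.6371; S(3,1) = 110.2700; S(3,2) = 97.5590; S(3,3) = 86.3133
  k=4: S(4,0) = 132.5081; S(4,1) = 117.2337; S(4,2) = 103.7200; S(4,3) = 91.7640; S(4,4) = 81.1863
Terminal payoffs V(N, i) = max(K - S_T, 0):
  V(4,0) = 0.000000; V(4,1) = 0.000000; V(4,2) = 0.000000; V(4,3) = 5.035962; V(4,4) = 15.613743
Backward induction: V(k, i) = exp(-r*dt) * [p * V(k+1, i) + (1-p) * V(k+1, i+1)]; then take max(V_cont, immediate exercise) for American.
  V(3,0) = exp(-r*dt) * [p*0.000000 + (1-p)*0.000000] = 0.000000; exercise = 0.000000; V(3,0) = max -> 0.000000
  V(3,1) = exp(-r*dt) * [p*0.000000 + (1-p)*0.000000] = 0.000000; exercise = 0.000000; V(3,1) = max -> 0.000000
  V(3,2) = exp(-r*dt) * [p*0.000000 + (1-p)*5.035962] = 1.735330; exercise = 0.000000; V(3,2) = max -> 1.735330
  V(3,3) = exp(-r*dt) * [p*5.035962 + (1-p)*15.613743] = 8.581833; exercise = 10.486741; V(3,3) = max -> 10.486741
  V(2,0) = exp(-r*dt) * [p*0.000000 + (1-p)*0.000000] = 0.000000; exercise = 0.000000; V(2,0) = max -> 0.000000
  V(2,1) = exp(-r*dt) * [p*0.000000 + (1-p)*1.735330] = 0.597973; exercise = 0.000000; V(2,1) = max -> 0.597973
  V(2,2) = exp(-r*dt) * [p*1.735330 + (1-p)*10.486741] = 4.716809; exercise = 5.035962; V(2,2) = max -> 5.035962
  V(1,0) = exp(-r*dt) * [p*0.000000 + (1-p)*0.597973] = 0.206054; exercise = 0.000000; V(1,0) = max -> 0.206054
  V(1,1) = exp(-r*dt) * [p*0.597973 + (1-p)*5.035962] = 2.115482; exercise = 0.000000; V(1,1) = max -> 2.115482
  V(0,0) = exp(-r*dt) * [p*0.206054 + (1-p)*2.115482] = 0.859965; exercise = 0.000000; V(0,0) = max -> 0.859965

Answer: Price = V(0,0) = 0.8600


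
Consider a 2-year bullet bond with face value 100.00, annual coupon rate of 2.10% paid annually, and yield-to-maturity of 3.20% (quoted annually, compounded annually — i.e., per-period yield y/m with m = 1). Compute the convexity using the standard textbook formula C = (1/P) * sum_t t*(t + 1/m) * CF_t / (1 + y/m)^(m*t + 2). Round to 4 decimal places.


Coupon per period c = face * coupon_rate / m = 2.100000
Periods per year m = 1; per-period yield y/m = 0.032000
Number of cashflows N = 2
Cashflows (t years, CF_t, discount factor 1/(1+y/m)^(m*t), PV):
  t = 1.0000: CF_t = 2.100000, DF = 0.968992, PV = 2.034884
  t = 2.0000: CF_t = 102.100000, DF = 0.938946, PV = 95.866384
Price P = sum_t PV_t = 97.901268
Convexity numerator sum_t t*(t + 1/m) * CF_t / (1+y/m)^(m*t + 2):
  t = 1.0000: term = 3.821292
  t = 2.0000: term = 540.080135
Convexity = (1/P) * sum = 543.901426 / 97.901268 = 5.555612

Answer: Convexity = 5.5556


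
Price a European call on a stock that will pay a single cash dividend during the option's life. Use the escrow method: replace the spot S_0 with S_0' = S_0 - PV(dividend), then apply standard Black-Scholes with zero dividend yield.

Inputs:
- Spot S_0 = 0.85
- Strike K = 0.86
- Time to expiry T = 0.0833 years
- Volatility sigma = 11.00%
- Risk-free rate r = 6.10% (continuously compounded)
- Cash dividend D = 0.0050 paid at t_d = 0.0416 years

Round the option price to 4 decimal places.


Answer: Price = 0.0063

Derivation:
PV(D) = D * exp(-r * t_d) = 0.0050 * 0.99746562 = 0.00498733
S_0' = S_0 - PV(D) = 0.8500 - 0.00498733 = 0.84501267
d1 = (ln(S_0'/K) + (r + sigma^2/2)*T) / (sigma*sqrt(T)) = -0.37783588
d2 = d1 - sigma*sqrt(T) = -0.40958379
exp(-rT) = 0.99493159
N(d1) = 0.35277626; N(d2) = 0.34105565
C = S_0' * N(d1) - K * exp(-rT) * N(d2) = 0.84501267 * 0.35277626 - 0.8600 * 0.99493159 * 0.34105565 = 0.0063


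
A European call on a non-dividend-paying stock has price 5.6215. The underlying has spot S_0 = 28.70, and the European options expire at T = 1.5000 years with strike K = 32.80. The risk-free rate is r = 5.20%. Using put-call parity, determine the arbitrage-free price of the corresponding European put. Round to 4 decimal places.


Answer: Put price = 7.2603

Derivation:
Put-call parity: C - P = S_0 * exp(-qT) - K * exp(-rT).
S_0 * exp(-qT) = 28.7000 * 1.00000000 = 28.70000000
K * exp(-rT) = 32.8000 * 0.92496443 = 30.33883319
P = C - S*exp(-qT) + K*exp(-rT)
P = 5.6215 - 28.70000000 + 30.33883319 = 7.2603


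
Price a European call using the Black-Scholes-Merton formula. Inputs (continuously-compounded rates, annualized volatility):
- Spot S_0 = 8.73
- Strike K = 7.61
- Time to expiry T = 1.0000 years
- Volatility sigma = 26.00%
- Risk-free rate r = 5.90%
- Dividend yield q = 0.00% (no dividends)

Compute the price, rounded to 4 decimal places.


Answer: Price = 1.8223

Derivation:
d1 = (ln(S/K) + (r - q + 0.5*sigma^2) * T) / (sigma * sqrt(T)) = 0.88500845
d2 = d1 - sigma * sqrt(T) = 0.62500845
exp(-rT) = 0.94270677; exp(-qT) = 1.00000000
C = S_0 * exp(-qT) * N(d1) - K * exp(-rT) * N(d2)
N(d1) = 0.81192396; N(d2) = 0.73401725
C = 8.7300 * 1.00000000 * 0.81192396 - 7.6100 * 0.94270677 * 0.73401725 = 1.8223


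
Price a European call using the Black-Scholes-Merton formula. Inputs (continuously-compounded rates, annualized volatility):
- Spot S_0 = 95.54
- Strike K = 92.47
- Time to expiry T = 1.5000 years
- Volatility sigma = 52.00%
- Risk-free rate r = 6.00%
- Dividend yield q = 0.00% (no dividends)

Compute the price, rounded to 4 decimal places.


d1 = (ln(S/K) + (r - q + 0.5*sigma^2) * T) / (sigma * sqrt(T)) = 0.51103381
d2 = d1 - sigma * sqrt(T) = -0.12583352
exp(-rT) = 0.91393119; exp(-qT) = 1.00000000
C = S_0 * exp(-qT) * N(d1) - K * exp(-rT) * N(d2)
N(d1) = 0.69533631; N(d2) = 0.44993185
C = 95.5400 * 1.00000000 * 0.69533631 - 92.4700 * 0.91393119 * 0.44993185 = 28.4081

Answer: Price = 28.4081


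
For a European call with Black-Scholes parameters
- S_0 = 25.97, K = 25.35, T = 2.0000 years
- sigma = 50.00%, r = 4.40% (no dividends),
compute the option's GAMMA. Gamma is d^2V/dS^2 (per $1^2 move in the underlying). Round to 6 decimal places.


Answer: Gamma = 0.019054

Derivation:
d1 = 0.5121762445; d2 = -0.1949305367
phi(d1) = 0.3499024821; exp(-qT) = 1.0000000000; exp(-rT) = 0.9157608767
Gamma = exp(-qT) * phi(d1) / (S * sigma * sqrt(T)) = 1.0000000000 * 0.3499024821 / (25.9700 * 0.5000 * 1.4142135624) = 0.019054


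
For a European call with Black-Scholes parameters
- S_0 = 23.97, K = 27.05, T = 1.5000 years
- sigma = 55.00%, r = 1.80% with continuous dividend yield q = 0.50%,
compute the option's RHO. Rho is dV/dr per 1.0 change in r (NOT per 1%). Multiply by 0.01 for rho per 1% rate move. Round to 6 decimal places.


d1 = 0.1862963776; d2 = -0.4873133017
phi(d1) = 0.3920790884; exp(-qT) = 0.9925280548; exp(-rT) = 0.9733612415
N(d2) = 0.3130181614
Rho = K*T*exp(-rT)*N(d2) = 27.0500 * 1.5000 * 0.9733612415 * 0.3130181614 = 12.362381

Answer: Rho = 12.362381
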